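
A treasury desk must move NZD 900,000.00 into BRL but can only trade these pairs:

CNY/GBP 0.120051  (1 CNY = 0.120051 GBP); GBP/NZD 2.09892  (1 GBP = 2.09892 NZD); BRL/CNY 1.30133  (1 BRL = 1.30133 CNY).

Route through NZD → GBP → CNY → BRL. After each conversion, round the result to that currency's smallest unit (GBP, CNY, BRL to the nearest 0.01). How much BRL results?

BRL 2,744,690.63

NZD 900,000.00 ÷ 2.09892 = GBP 428,791.95
GBP 428,791.95 ÷ 0.120051 = CNY 3,571,748.26
CNY 3,571,748.26 ÷ 1.30133 = BRL 2,744,690.63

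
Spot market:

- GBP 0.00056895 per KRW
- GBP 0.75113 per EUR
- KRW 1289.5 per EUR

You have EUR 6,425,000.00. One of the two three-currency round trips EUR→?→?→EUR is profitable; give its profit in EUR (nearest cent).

Profit: EUR 152,983.68

Profitable loop is EUR → GBP → KRW → EUR:
EUR 6,425,000.00 × 0.75113 = GBP 4,826,010.25
GBP 4,826,010.25 ÷ 0.00056895 = KRW 8,482,309,957
KRW 8,482,309,957 ÷ 1289.5 = EUR 6,577,983.68
Profit = EUR 6,577,983.68 − EUR 6,425,000.00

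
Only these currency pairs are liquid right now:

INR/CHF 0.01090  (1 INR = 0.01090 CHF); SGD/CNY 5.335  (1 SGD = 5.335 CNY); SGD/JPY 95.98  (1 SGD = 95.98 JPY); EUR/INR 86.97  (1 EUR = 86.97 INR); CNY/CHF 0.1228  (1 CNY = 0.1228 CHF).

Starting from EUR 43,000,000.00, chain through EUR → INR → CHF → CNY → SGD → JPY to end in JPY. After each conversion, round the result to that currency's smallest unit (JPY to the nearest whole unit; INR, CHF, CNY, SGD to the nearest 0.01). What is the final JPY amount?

EUR 43,000,000.00 × 86.97 = INR 3,739,710,000.00
INR 3,739,710,000.00 × 0.01090 = CHF 40,762,839.00
CHF 40,762,839.00 ÷ 0.1228 = CNY 331,944,943.00
CNY 331,944,943.00 ÷ 5.335 = SGD 62,220,232.99
SGD 62,220,232.99 × 95.98 = JPY 5,971,897,962

JPY 5,971,897,962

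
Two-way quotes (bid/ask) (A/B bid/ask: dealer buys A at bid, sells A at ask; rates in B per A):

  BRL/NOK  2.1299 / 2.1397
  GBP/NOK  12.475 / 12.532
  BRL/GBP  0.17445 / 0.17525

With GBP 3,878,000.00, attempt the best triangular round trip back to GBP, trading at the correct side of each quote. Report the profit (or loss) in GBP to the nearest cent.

Best loop GBP → NOK → BRL → GBP:
GBP 3,878,000.00 × 12.475 (sell GBP at bid) = NOK 48,378,050.00
NOK 48,378,050.00 ÷ 2.1397 (buy BRL at ask) = BRL 22,609,735.01
BRL 22,609,735.01 × 0.17445 (sell BRL at bid) = GBP 3,944,268.27

Net profit: GBP 66,268.27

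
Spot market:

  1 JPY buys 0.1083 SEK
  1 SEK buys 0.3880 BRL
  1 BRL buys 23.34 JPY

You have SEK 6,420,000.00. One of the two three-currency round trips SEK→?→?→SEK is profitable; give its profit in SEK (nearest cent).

Profitable loop is SEK → JPY → BRL → SEK:
SEK 6,420,000.00 ÷ 0.1083 = JPY 59,279,778
JPY 59,279,778 ÷ 23.34 = BRL 2,539,836.26
BRL 2,539,836.26 ÷ 0.3880 = SEK 6,545,969.75
Profit = SEK 6,545,969.75 − SEK 6,420,000.00

Profit: SEK 125,969.75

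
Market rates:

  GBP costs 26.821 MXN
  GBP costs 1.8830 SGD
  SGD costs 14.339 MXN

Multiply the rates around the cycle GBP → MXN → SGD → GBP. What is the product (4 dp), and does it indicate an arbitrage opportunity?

Around GBP → MXN → SGD → GBP: 1 × 26.821 ÷ 14.339 ÷ 1.8830 = 0.993358
Product < 1; profitable direction is GBP → SGD → MXN → GBP.

0.9934 (arbitrage exists)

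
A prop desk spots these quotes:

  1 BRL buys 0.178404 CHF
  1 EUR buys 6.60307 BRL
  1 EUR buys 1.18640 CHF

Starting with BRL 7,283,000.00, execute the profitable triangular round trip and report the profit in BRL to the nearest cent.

Profit: BRL 51,845.31

Profitable loop is BRL → EUR → CHF → BRL:
BRL 7,283,000.00 ÷ 6.60307 = EUR 1,102,971.80
EUR 1,102,971.80 × 1.18640 = CHF 1,308,565.74
CHF 1,308,565.74 ÷ 0.178404 = BRL 7,334,845.31
Profit = BRL 7,334,845.31 − BRL 7,283,000.00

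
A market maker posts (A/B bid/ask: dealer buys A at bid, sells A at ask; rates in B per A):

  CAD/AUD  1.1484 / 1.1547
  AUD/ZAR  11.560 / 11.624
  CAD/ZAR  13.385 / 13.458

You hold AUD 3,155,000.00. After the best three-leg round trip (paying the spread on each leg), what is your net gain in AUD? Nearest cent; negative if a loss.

Best loop AUD → CAD → ZAR → AUD:
AUD 3,155,000.00 ÷ 1.1547 (buy CAD at ask) = CAD 2,732,311.42
CAD 2,732,311.42 × 13.385 (sell CAD at bid) = ZAR 36,571,988.40
ZAR 36,571,988.40 ÷ 11.624 (buy AUD at ask) = AUD 3,146,248.14

Net result: AUD -8,751.86 (no profitable arbitrage after spreads)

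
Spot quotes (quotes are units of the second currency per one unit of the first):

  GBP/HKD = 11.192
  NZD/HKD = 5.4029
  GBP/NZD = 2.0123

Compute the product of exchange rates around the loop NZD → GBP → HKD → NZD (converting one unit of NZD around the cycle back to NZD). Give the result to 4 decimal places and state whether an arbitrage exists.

1.0294 (arbitrage exists)

Around NZD → GBP → HKD → NZD: 1 ÷ 2.0123 × 11.192 ÷ 5.4029 = 1.029409
Product > 1; profitable direction is NZD → GBP → HKD → NZD.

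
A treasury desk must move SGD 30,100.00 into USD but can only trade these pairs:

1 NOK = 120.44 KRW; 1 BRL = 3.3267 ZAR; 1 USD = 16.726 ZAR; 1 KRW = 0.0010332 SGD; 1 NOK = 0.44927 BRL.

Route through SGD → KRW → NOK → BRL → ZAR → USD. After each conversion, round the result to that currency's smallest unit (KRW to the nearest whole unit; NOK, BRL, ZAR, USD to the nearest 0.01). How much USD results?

USD 21,614.26

SGD 30,100.00 ÷ 0.0010332 = KRW 29,132,791
KRW 29,132,791 ÷ 120.44 = NOK 241,886.34
NOK 241,886.34 × 0.44927 = BRL 108,672.28
BRL 108,672.28 × 3.3267 = ZAR 361,520.07
ZAR 361,520.07 ÷ 16.726 = USD 21,614.26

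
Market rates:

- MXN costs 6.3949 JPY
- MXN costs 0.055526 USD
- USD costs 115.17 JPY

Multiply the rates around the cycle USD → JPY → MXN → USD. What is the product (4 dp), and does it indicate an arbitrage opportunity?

Around USD → JPY → MXN → USD: 1 × 115.17 ÷ 6.3949 × 0.055526 = 1.000005
Product ≈ 1 (deviation 0.000%, within rounding noise).

1.0000 (no arbitrage)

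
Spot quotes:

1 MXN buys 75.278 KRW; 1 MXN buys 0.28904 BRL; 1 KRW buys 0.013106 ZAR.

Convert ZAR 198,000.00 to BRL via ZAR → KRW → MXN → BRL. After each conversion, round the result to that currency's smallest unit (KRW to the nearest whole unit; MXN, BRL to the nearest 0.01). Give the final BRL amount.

ZAR 198,000.00 ÷ 0.013106 = KRW 15,107,584
KRW 15,107,584 ÷ 75.278 = MXN 200,690.56
MXN 200,690.56 × 0.28904 = BRL 58,007.60

BRL 58,007.60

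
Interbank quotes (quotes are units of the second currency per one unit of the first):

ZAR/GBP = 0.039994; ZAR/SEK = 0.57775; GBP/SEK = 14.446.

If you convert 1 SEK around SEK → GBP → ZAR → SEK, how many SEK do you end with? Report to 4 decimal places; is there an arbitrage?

1.0000 (no arbitrage)

Around SEK → GBP → ZAR → SEK: 1 ÷ 14.446 ÷ 0.039994 × 0.57775 = 0.999994
Product ≈ 1 (deviation 0.001%, within rounding noise).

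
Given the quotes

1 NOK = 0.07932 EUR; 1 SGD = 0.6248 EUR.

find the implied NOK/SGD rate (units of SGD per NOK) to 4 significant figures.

1 NOK × 0.07932 = 0.07932 EUR
0.07932 EUR ÷ 0.6248 = 0.126953 SGD

NOK/SGD = 0.1270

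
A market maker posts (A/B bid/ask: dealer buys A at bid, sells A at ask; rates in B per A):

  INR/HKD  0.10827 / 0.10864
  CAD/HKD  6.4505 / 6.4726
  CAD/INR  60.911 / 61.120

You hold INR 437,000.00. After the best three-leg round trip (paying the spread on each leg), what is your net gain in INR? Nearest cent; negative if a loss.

Net profit: INR 8,252.67

Best loop INR → HKD → CAD → INR:
INR 437,000.00 × 0.10827 (sell INR at bid) = HKD 47,313.99
HKD 47,313.99 ÷ 6.4726 (buy CAD at ask) = CAD 7,309.89
CAD 7,309.89 × 60.911 (sell CAD at bid) = INR 445,252.67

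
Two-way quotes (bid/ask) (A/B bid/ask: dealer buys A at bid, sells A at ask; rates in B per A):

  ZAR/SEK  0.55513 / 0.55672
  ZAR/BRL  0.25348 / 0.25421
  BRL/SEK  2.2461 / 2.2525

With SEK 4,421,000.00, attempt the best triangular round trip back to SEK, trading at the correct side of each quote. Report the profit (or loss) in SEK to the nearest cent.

Net profit: SEK 100,228.72

Best loop SEK → ZAR → BRL → SEK:
SEK 4,421,000.00 ÷ 0.55672 (buy ZAR at ask) = ZAR 7,941,155.34
ZAR 7,941,155.34 × 0.25348 (sell ZAR at bid) = BRL 2,012,924.06
BRL 2,012,924.06 × 2.2461 (sell BRL at bid) = SEK 4,521,228.72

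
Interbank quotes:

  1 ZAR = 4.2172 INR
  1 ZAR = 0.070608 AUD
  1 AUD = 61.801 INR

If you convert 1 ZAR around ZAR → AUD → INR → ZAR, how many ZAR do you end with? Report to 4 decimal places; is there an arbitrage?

1.0347 (arbitrage exists)

Around ZAR → AUD → INR → ZAR: 1 × 0.070608 × 61.801 ÷ 4.2172 = 1.034726
Product > 1; profitable direction is ZAR → AUD → INR → ZAR.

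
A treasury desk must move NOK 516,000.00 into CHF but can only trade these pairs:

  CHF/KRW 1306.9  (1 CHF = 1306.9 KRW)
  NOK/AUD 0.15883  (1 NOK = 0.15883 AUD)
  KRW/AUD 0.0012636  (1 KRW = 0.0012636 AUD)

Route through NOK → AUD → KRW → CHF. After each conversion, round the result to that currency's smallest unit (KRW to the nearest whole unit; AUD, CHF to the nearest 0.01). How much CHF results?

CHF 49,628.40

NOK 516,000.00 × 0.15883 = AUD 81,956.28
AUD 81,956.28 ÷ 0.0012636 = KRW 64,859,354
KRW 64,859,354 ÷ 1306.9 = CHF 49,628.40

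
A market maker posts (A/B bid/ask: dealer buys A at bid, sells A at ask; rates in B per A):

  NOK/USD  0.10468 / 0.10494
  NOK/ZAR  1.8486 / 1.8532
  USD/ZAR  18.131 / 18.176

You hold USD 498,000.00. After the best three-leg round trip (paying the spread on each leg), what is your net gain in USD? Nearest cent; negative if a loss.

Best loop USD → ZAR → NOK → USD:
USD 498,000.00 × 18.131 (sell USD at bid) = ZAR 9,029,238.00
ZAR 9,029,238.00 ÷ 1.8532 (buy NOK at ask) = NOK 4,872,241.53
NOK 4,872,241.53 × 0.10468 (sell NOK at bid) = USD 510,026.24

Net profit: USD 12,026.24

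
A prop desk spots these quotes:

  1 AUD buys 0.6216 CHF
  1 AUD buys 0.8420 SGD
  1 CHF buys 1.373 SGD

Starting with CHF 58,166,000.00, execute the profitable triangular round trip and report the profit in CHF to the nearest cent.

Profit: CHF 791,444.45

Profitable loop is CHF → SGD → AUD → CHF:
CHF 58,166,000.00 × 1.373 = SGD 79,861,918.00
SGD 79,861,918.00 ÷ 0.8420 = AUD 94,847,883.61
AUD 94,847,883.61 × 0.6216 = CHF 58,957,444.45
Profit = CHF 58,957,444.45 − CHF 58,166,000.00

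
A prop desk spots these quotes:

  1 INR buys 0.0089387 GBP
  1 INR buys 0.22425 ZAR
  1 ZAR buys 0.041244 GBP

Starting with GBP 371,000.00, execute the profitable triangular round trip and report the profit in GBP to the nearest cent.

Profitable loop is GBP → INR → ZAR → GBP:
GBP 371,000.00 ÷ 0.0089387 = INR 41,504,916.82
INR 41,504,916.82 × 0.22425 = ZAR 9,307,477.60
ZAR 9,307,477.60 × 0.041244 = GBP 383,877.61
Profit = GBP 383,877.61 − GBP 371,000.00

Profit: GBP 12,877.61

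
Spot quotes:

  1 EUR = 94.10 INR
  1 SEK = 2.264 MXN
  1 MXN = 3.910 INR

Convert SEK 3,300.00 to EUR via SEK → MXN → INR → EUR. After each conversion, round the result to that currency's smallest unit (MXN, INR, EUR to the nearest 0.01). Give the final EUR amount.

SEK 3,300.00 × 2.264 = MXN 7,471.20
MXN 7,471.20 × 3.910 = INR 29,212.39
INR 29,212.39 ÷ 94.10 = EUR 310.44

EUR 310.44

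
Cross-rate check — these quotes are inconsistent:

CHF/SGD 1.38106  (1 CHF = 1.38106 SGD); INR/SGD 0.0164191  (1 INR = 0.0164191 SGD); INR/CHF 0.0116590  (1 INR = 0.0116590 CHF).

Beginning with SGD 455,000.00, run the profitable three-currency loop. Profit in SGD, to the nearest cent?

Profit: SGD 8,966.79

Profitable loop is SGD → CHF → INR → SGD:
SGD 455,000.00 ÷ 1.38106 = CHF 329,457.08
CHF 329,457.08 ÷ 0.0116590 = INR 28,257,747.98
INR 28,257,747.98 × 0.0164191 = SGD 463,966.79
Profit = SGD 463,966.79 − SGD 455,000.00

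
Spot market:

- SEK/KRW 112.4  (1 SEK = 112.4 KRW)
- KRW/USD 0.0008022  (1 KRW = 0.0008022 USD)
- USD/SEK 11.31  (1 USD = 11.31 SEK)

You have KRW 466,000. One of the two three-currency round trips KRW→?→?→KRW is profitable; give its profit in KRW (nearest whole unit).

Profitable loop is KRW → USD → SEK → KRW:
KRW 466,000 × 0.0008022 = USD 373.83
USD 373.83 × 11.31 = SEK 4,227.96
SEK 4,227.96 × 112.4 = KRW 475,223
Profit = KRW 475,223 − KRW 466,000

Profit: KRW 9,223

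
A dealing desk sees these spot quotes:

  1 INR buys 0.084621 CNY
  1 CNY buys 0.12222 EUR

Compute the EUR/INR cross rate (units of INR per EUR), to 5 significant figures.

1 EUR ÷ 0.12222 = 8.18197 CNY
8.18197 CNY ÷ 0.084621 = 96.6896 INR

EUR/INR = 96.690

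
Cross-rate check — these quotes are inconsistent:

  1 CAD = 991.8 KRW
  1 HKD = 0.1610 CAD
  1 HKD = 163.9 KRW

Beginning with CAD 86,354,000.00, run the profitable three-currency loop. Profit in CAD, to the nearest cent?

Profitable loop is CAD → HKD → KRW → CAD:
CAD 86,354,000.00 ÷ 0.1610 = HKD 536,360,248.45
HKD 536,360,248.45 × 163.9 = KRW 87,909,444,720
KRW 87,909,444,720 ÷ 991.8 = CAD 88,636,262.07
Profit = CAD 88,636,262.07 − CAD 86,354,000.00

Profit: CAD 2,282,262.07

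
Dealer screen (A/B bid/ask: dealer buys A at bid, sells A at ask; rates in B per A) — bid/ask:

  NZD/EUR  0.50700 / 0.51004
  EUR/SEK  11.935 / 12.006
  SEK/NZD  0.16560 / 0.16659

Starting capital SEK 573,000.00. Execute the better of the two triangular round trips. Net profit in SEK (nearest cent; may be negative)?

Best loop SEK → NZD → EUR → SEK:
SEK 573,000.00 × 0.16560 (sell SEK at bid) = NZD 94,888.80
NZD 94,888.80 × 0.50700 (sell NZD at bid) = EUR 48,108.62
EUR 48,108.62 × 11.935 (sell EUR at bid) = SEK 574,176.40

Net profit: SEK 1,176.40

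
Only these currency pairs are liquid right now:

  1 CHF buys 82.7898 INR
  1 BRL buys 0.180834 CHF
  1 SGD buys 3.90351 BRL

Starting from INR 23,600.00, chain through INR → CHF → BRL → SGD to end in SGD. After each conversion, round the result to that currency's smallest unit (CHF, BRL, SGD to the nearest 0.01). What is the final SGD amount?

INR 23,600.00 ÷ 82.7898 = CHF 285.06
CHF 285.06 ÷ 0.180834 = BRL 1,576.36
BRL 1,576.36 ÷ 3.90351 = SGD 403.83

SGD 403.83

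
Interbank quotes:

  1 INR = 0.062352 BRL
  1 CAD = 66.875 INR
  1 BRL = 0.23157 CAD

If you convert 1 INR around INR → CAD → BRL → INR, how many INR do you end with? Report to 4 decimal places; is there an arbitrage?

Around INR → CAD → BRL → INR: 1 ÷ 66.875 ÷ 0.23157 ÷ 0.062352 = 1.035627
Product > 1; profitable direction is INR → CAD → BRL → INR.

1.0356 (arbitrage exists)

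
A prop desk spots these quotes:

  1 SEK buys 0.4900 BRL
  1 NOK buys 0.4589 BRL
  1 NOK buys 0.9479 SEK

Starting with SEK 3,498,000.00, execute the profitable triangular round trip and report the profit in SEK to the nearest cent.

Profit: SEK 42,465.37

Profitable loop is SEK → BRL → NOK → SEK:
SEK 3,498,000.00 × 0.4900 = BRL 1,714,020.00
BRL 1,714,020.00 ÷ 0.4589 = NOK 3,735,062.11
NOK 3,735,062.11 × 0.9479 = SEK 3,540,465.37
Profit = SEK 3,540,465.37 − SEK 3,498,000.00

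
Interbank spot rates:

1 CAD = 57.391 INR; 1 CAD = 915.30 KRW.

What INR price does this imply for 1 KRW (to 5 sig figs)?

1 KRW ÷ 915.30 = 0.00109254 CAD
0.00109254 CAD × 57.391 = 0.0627018 INR

KRW/INR = 0.062702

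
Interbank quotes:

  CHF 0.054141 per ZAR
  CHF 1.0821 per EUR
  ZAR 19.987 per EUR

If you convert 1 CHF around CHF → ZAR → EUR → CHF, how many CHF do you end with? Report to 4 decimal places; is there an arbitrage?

Around CHF → ZAR → EUR → CHF: 1 ÷ 0.054141 ÷ 19.987 × 1.0821 = 0.999985
Product ≈ 1 (deviation 0.001%, within rounding noise).

1.0000 (no arbitrage)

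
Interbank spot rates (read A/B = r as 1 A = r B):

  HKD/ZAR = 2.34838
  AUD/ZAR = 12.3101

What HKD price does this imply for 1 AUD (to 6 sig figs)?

1 AUD × 12.3101 = 12.3101 ZAR
12.3101 ZAR ÷ 2.34838 = 5.24195 HKD

AUD/HKD = 5.24195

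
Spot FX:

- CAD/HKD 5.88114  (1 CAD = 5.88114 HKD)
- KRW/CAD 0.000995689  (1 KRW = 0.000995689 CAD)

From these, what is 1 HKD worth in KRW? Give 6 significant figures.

HKD/KRW = 170.771

1 HKD ÷ 5.88114 = 0.170035 CAD
0.170035 CAD ÷ 0.000995689 = 170.771 KRW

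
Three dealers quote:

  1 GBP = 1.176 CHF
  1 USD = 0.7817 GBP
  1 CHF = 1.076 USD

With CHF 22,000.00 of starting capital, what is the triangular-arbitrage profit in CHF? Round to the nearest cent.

Profitable loop is CHF → GBP → USD → CHF:
CHF 22,000.00 ÷ 1.176 = GBP 18,707.48
GBP 18,707.48 ÷ 0.7817 = USD 23,931.79
USD 23,931.79 ÷ 1.076 = CHF 22,241.44
Profit = CHF 22,241.44 − CHF 22,000.00

Profit: CHF 241.44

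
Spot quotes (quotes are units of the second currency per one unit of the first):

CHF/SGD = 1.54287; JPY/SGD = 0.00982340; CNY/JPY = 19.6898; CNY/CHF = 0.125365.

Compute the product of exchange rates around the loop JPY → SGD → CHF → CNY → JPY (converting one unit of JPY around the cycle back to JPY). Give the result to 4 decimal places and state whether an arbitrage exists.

Around JPY → SGD → CHF → CNY → JPY: 1 × 0.00982340 ÷ 1.54287 ÷ 0.125365 × 19.6898 = 0.999994
Product ≈ 1 (deviation 0.001%, within rounding noise).

1.0000 (no arbitrage)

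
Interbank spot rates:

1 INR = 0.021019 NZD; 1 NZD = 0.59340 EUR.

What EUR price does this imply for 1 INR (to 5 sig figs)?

INR/EUR = 0.012473

1 INR × 0.021019 = 0.021019 NZD
0.021019 NZD × 0.59340 = 0.0124727 EUR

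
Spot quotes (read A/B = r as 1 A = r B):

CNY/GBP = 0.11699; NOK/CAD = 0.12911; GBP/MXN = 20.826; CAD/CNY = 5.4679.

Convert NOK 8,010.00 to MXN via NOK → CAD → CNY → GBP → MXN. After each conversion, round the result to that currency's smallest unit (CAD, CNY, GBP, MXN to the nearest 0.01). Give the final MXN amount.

NOK 8,010.00 × 0.12911 = CAD 1,034.17
CAD 1,034.17 × 5.4679 = CNY 5,654.74
CNY 5,654.74 × 0.11699 = GBP 661.55
GBP 661.55 × 20.826 = MXN 13,777.44

MXN 13,777.44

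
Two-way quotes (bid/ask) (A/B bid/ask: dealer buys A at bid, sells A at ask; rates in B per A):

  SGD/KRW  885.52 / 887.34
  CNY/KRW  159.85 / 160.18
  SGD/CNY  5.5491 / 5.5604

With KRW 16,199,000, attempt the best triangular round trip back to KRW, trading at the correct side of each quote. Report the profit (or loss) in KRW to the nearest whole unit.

Net result: KRW -5,775 (no profitable arbitrage after spreads)

Best loop KRW → SGD → CNY → KRW:
KRW 16,199,000 ÷ 887.34 (buy SGD at ask) = SGD 18,255.69
SGD 18,255.69 × 5.5491 (sell SGD at bid) = CNY 101,302.62
CNY 101,302.62 × 159.85 (sell CNY at bid) = KRW 16,193,225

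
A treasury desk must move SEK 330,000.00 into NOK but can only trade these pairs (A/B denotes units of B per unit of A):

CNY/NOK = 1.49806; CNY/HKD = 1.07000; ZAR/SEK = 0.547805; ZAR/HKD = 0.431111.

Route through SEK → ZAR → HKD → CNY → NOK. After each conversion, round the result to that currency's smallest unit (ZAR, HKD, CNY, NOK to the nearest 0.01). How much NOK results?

NOK 363,598.83

SEK 330,000.00 ÷ 0.547805 = ZAR 602,404.14
ZAR 602,404.14 × 0.431111 = HKD 259,703.05
HKD 259,703.05 ÷ 1.07000 = CNY 242,713.13
CNY 242,713.13 × 1.49806 = NOK 363,598.83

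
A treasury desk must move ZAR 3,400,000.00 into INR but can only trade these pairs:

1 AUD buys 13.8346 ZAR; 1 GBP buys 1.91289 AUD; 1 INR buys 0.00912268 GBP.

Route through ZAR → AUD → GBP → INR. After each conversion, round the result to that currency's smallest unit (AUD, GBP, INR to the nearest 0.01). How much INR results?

ZAR 3,400,000.00 ÷ 13.8346 = AUD 245,760.63
AUD 245,760.63 ÷ 1.91289 = GBP 128,476.09
GBP 128,476.09 ÷ 0.00912268 = INR 14,083,152.10

INR 14,083,152.10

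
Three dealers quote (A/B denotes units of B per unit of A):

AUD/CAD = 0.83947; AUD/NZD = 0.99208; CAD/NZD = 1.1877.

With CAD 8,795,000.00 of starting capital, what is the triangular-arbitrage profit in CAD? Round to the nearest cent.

Profit: CAD 43,958.32

Profitable loop is CAD → NZD → AUD → CAD:
CAD 8,795,000.00 × 1.1877 = NZD 10,445,821.50
NZD 10,445,821.50 ÷ 0.99208 = AUD 10,529,212.87
AUD 10,529,212.87 × 0.83947 = CAD 8,838,958.32
Profit = CAD 8,838,958.32 − CAD 8,795,000.00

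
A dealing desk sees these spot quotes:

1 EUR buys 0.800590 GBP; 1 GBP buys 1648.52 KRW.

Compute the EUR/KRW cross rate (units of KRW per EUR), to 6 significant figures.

1 EUR × 0.800590 = 0.80059 GBP
0.80059 GBP × 1648.52 = 1319.79 KRW

EUR/KRW = 1319.79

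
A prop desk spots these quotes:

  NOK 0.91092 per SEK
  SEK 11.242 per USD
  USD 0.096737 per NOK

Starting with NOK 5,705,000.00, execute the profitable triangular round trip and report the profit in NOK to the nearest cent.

Profit: NOK 53,895.73

Profitable loop is NOK → SEK → USD → NOK:
NOK 5,705,000.00 ÷ 0.91092 = SEK 6,262,899.05
SEK 6,262,899.05 ÷ 11.242 = USD 557,098.30
USD 557,098.30 ÷ 0.096737 = NOK 5,758,895.73
Profit = NOK 5,758,895.73 − NOK 5,705,000.00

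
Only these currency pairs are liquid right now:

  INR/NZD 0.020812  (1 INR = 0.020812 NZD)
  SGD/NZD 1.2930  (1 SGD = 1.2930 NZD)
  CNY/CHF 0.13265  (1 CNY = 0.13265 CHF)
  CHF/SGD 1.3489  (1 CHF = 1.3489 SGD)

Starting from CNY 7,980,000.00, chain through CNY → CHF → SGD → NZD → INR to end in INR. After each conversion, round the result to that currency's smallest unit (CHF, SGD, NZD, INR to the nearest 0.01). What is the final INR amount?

CNY 7,980,000.00 × 0.13265 = CHF 1,058,547.00
CHF 1,058,547.00 × 1.3489 = SGD 1,427,874.05
SGD 1,427,874.05 × 1.2930 = NZD 1,846,241.15
NZD 1,846,241.15 ÷ 0.020812 = INR 88,710,414.66

INR 88,710,414.66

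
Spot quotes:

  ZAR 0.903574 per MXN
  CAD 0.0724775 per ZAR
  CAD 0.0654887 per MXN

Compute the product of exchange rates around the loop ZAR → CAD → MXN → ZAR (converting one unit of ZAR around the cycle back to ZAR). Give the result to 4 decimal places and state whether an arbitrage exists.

Around ZAR → CAD → MXN → ZAR: 1 × 0.0724775 ÷ 0.0654887 × 0.903574 = 1.000001
Product ≈ 1 (deviation 0.000%, within rounding noise).

1.0000 (no arbitrage)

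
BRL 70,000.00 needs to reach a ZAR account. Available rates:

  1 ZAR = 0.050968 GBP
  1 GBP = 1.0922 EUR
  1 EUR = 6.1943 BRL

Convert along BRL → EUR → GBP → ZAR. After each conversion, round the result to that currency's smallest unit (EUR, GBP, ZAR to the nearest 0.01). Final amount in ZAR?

BRL 70,000.00 ÷ 6.1943 = EUR 11,300.71
EUR 11,300.71 ÷ 1.0922 = GBP 10,346.74
GBP 10,346.74 ÷ 0.050968 = ZAR 203,004.63

ZAR 203,004.63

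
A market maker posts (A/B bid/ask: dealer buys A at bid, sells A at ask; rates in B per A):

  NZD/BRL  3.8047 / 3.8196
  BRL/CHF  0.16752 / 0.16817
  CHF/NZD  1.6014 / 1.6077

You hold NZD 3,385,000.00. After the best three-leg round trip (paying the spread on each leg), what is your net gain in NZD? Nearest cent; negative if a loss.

Best loop NZD → BRL → CHF → NZD:
NZD 3,385,000.00 × 3.8047 (sell NZD at bid) = BRL 12,878,909.50
BRL 12,878,909.50 × 0.16752 (sell BRL at bid) = CHF 2,157,474.92
CHF 2,157,474.92 × 1.6014 (sell CHF at bid) = NZD 3,454,980.34

Net profit: NZD 69,980.34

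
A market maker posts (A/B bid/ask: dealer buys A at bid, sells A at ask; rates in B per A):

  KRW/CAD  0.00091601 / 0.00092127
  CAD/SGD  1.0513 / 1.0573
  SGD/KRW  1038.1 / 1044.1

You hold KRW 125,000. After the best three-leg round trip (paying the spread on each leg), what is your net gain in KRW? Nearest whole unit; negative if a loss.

Best loop KRW → CAD → SGD → KRW:
KRW 125,000 × 0.00091601 (sell KRW at bid) = CAD 114.50
CAD 114.50 × 1.0513 (sell CAD at bid) = SGD 120.38
SGD 120.38 × 1038.1 (sell SGD at bid) = KRW 124,961

Net result: KRW -39 (no profitable arbitrage after spreads)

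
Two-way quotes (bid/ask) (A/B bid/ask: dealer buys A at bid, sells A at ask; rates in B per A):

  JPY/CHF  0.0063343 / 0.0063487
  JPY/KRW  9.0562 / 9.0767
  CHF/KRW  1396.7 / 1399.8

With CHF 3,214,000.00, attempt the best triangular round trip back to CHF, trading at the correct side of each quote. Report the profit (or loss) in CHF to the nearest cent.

Net profit: CHF 61,224.57

Best loop CHF → JPY → KRW → CHF:
CHF 3,214,000.00 ÷ 0.0063487 (buy JPY at ask) = JPY 506,245,373
JPY 506,245,373 × 9.0562 (sell JPY at bid) = KRW 4,584,659,348
KRW 4,584,659,348 ÷ 1399.8 (buy CHF at ask) = CHF 3,275,224.57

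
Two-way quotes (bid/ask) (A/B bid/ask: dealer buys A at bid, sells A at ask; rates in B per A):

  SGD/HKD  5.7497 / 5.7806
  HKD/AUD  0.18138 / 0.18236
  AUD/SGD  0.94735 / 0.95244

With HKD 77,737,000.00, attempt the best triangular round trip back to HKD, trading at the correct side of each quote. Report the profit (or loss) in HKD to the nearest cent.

Net result: HKD -310,852.95 (no profitable arbitrage after spreads)

Best loop HKD → SGD → AUD → HKD:
HKD 77,737,000.00 ÷ 5.7806 (buy SGD at ask) = SGD 13,447,911.98
SGD 13,447,911.98 ÷ 0.95244 (buy AUD at ask) = AUD 14,119,432.18
AUD 14,119,432.18 ÷ 0.18236 (buy HKD at ask) = HKD 77,426,147.05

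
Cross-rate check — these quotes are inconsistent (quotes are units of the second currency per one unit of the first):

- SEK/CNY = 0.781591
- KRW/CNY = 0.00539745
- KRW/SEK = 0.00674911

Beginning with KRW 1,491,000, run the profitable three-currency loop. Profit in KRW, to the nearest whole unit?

Profitable loop is KRW → CNY → SEK → KRW:
KRW 1,491,000 × 0.00539745 = CNY 8,047.60
CNY 8,047.60 ÷ 0.781591 = SEK 10,296.43
SEK 10,296.43 ÷ 0.00674911 = KRW 1,525,598
Profit = KRW 1,525,598 − KRW 1,491,000

Profit: KRW 34,598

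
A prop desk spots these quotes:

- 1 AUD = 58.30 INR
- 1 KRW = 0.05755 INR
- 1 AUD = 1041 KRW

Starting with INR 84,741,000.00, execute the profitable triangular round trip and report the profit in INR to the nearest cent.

Profitable loop is INR → AUD → KRW → INR:
INR 84,741,000.00 ÷ 58.30 = AUD 1,453,533.45
AUD 1,453,533.45 × 1041 = KRW 1,513,128,319
KRW 1,513,128,319 × 0.05755 = INR 87,080,534.76
Profit = INR 87,080,534.76 − INR 84,741,000.00

Profit: INR 2,339,534.76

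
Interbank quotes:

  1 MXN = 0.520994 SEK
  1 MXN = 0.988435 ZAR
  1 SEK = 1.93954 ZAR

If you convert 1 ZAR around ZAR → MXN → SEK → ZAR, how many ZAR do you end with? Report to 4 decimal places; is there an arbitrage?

1.0223 (arbitrage exists)

Around ZAR → MXN → SEK → ZAR: 1 ÷ 0.988435 × 0.520994 × 1.93954 = 1.022312
Product > 1; profitable direction is ZAR → MXN → SEK → ZAR.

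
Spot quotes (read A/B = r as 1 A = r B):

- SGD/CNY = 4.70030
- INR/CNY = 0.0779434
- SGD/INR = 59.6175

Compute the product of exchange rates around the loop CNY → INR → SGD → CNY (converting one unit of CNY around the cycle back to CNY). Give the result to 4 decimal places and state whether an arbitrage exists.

1.0115 (arbitrage exists)

Around CNY → INR → SGD → CNY: 1 ÷ 0.0779434 ÷ 59.6175 × 4.70030 = 1.011515
Product > 1; profitable direction is CNY → INR → SGD → CNY.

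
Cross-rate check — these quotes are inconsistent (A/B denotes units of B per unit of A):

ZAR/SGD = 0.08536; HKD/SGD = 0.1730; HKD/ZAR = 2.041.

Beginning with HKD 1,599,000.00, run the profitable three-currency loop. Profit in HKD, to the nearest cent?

Profitable loop is HKD → ZAR → SGD → HKD:
HKD 1,599,000.00 × 2.041 = ZAR 3,263,559.00
ZAR 3,263,559.00 × 0.08536 = SGD 278,577.40
SGD 278,577.40 ÷ 0.1730 = HKD 1,610,273.97
Profit = HKD 1,610,273.97 − HKD 1,599,000.00

Profit: HKD 11,273.97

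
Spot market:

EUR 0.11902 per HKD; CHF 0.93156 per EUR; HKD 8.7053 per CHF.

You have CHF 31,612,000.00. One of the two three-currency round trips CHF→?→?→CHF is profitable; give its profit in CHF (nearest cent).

Profit: CHF 1,139,971.91

Profitable loop is CHF → EUR → HKD → CHF:
CHF 31,612,000.00 ÷ 0.93156 = EUR 33,934,475.50
EUR 33,934,475.50 ÷ 0.11902 = HKD 285,115,741.08
HKD 285,115,741.08 ÷ 8.7053 = CHF 32,751,971.91
Profit = CHF 32,751,971.91 − CHF 31,612,000.00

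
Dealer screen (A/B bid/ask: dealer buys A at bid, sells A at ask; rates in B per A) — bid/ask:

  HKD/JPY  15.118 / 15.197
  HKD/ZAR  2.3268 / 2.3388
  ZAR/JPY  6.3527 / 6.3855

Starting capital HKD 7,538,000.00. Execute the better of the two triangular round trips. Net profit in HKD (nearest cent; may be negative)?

Net profit: HKD 92,666.62

Best loop HKD → JPY → ZAR → HKD:
HKD 7,538,000.00 × 15.118 (sell HKD at bid) = JPY 113,959,484
JPY 113,959,484 ÷ 6.3855 (buy ZAR at ask) = ZAR 17,846,603.09
ZAR 17,846,603.09 ÷ 2.3388 (buy HKD at ask) = HKD 7,630,666.62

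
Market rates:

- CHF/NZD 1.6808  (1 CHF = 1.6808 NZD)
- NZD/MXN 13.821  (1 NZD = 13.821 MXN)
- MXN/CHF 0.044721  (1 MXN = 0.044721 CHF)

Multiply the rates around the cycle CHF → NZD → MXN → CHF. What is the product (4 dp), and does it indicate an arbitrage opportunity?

Around CHF → NZD → MXN → CHF: 1 × 1.6808 × 13.821 × 0.044721 = 1.038884
Product > 1; profitable direction is CHF → NZD → MXN → CHF.

1.0389 (arbitrage exists)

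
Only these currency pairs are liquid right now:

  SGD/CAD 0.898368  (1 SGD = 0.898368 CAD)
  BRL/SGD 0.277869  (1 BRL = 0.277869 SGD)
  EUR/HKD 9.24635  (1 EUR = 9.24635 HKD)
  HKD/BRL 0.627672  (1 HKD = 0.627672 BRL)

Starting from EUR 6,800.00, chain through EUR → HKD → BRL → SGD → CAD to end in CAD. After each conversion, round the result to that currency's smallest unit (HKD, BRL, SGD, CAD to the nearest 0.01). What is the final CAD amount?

EUR 6,800.00 × 9.24635 = HKD 62,875.18
HKD 62,875.18 × 0.627672 = BRL 39,464.99
BRL 39,464.99 × 0.277869 = SGD 10,966.10
SGD 10,966.10 × 0.898368 = CAD 9,851.59

CAD 9,851.59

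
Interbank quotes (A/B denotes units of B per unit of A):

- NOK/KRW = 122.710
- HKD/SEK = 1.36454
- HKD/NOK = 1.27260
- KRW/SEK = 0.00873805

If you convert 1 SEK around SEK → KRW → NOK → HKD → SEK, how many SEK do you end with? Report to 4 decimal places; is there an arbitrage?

Around SEK → KRW → NOK → HKD → SEK: 1 ÷ 0.00873805 ÷ 122.710 ÷ 1.27260 × 1.36454 = 1.000000
Product ≈ 1 (deviation 0.000%, within rounding noise).

1.0000 (no arbitrage)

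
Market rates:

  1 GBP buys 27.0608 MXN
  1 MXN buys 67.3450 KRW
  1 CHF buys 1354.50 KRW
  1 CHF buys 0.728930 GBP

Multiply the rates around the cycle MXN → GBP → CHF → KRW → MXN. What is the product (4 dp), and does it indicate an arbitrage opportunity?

Around MXN → GBP → CHF → KRW → MXN: 1 ÷ 27.0608 ÷ 0.728930 × 1354.50 ÷ 67.3450 = 1.019641
Product > 1; profitable direction is MXN → GBP → CHF → KRW → MXN.

1.0196 (arbitrage exists)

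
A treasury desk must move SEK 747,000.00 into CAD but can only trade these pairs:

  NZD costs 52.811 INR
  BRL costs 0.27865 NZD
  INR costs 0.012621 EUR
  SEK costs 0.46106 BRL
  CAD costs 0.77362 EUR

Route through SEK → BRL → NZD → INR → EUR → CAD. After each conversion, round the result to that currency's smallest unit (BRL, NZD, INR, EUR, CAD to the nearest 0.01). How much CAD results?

SEK 747,000.00 × 0.46106 = BRL 344,411.82
BRL 344,411.82 × 0.27865 = NZD 95,970.35
NZD 95,970.35 × 52.811 = INR 5,068,290.15
INR 5,068,290.15 × 0.012621 = EUR 63,966.89
EUR 63,966.89 ÷ 0.77362 = CAD 82,685.16

CAD 82,685.16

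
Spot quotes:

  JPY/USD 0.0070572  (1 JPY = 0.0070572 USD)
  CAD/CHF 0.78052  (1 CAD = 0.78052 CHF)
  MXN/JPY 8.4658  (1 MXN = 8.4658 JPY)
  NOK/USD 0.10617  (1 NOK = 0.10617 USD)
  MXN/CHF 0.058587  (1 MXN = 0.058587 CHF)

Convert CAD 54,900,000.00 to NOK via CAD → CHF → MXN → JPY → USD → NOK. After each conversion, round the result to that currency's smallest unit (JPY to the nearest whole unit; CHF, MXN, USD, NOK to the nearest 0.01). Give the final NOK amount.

CAD 54,900,000.00 × 0.78052 = CHF 42,850,548.00
CHF 42,850,548.00 ÷ 0.058587 = MXN 731,400,276.51
MXN 731,400,276.51 × 8.4658 = JPY 6,191,888,461
JPY 6,191,888,461 × 0.0070572 = USD 43,697,395.25
USD 43,697,395.25 ÷ 0.10617 = NOK 411,579,497.50

NOK 411,579,497.50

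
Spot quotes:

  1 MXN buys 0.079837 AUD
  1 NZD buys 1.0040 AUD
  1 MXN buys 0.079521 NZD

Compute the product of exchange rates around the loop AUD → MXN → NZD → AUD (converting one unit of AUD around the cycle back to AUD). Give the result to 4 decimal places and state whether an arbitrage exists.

Around AUD → MXN → NZD → AUD: 1 ÷ 0.079837 × 0.079521 × 1.0040 = 1.000026
Product ≈ 1 (deviation 0.003%, within rounding noise).

1.0000 (no arbitrage)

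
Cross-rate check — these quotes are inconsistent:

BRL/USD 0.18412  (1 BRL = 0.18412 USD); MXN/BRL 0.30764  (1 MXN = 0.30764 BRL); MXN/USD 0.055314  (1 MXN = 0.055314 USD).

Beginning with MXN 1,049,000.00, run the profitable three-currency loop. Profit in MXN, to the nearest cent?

Profitable loop is MXN → BRL → USD → MXN:
MXN 1,049,000.00 × 0.30764 = BRL 322,714.36
BRL 322,714.36 × 0.18412 = USD 59,418.17
USD 59,418.17 ÷ 0.055314 = MXN 1,074,197.63
Profit = MXN 1,074,197.63 − MXN 1,049,000.00

Profit: MXN 25,197.63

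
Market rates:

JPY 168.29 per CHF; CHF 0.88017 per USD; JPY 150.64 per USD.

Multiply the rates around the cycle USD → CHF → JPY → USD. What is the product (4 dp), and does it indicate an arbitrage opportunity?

Around USD → CHF → JPY → USD: 1 × 0.88017 × 168.29 ÷ 150.64 = 0.983297
Product < 1; profitable direction is USD → JPY → CHF → USD.

0.9833 (arbitrage exists)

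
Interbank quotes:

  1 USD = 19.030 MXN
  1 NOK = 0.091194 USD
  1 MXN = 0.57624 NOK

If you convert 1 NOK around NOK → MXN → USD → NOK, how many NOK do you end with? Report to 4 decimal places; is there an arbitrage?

Around NOK → MXN → USD → NOK: 1 ÷ 0.57624 ÷ 19.030 ÷ 0.091194 = 0.999981
Product ≈ 1 (deviation 0.002%, within rounding noise).

1.0000 (no arbitrage)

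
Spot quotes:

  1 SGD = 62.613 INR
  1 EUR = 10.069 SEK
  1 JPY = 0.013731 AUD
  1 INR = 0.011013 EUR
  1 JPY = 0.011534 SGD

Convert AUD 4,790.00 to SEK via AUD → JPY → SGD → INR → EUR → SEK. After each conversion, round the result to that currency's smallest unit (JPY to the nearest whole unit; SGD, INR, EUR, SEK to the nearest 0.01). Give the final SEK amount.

AUD 4,790.00 ÷ 0.013731 = JPY 348,846
JPY 348,846 × 0.011534 = SGD 4,023.59
SGD 4,023.59 × 62.613 = INR 251,929.04
INR 251,929.04 × 0.011013 = EUR 2,774.49
EUR 2,774.49 × 10.069 = SEK 27,936.34

SEK 27,936.34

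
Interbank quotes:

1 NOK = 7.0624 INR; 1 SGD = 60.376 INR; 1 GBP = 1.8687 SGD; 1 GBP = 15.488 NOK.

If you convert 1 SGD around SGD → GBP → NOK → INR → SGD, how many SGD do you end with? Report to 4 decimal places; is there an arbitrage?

Around SGD → GBP → NOK → INR → SGD: 1 ÷ 1.8687 × 15.488 × 7.0624 ÷ 60.376 = 0.969491
Product < 1; profitable direction is SGD → INR → NOK → GBP → SGD.

0.9695 (arbitrage exists)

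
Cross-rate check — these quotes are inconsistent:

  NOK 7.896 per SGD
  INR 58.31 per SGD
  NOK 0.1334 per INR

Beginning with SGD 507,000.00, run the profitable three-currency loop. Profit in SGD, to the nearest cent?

Profit: SGD 7,655.04

Profitable loop is SGD → NOK → INR → SGD:
SGD 507,000.00 × 7.896 = NOK 4,003,272.00
NOK 4,003,272.00 ÷ 0.1334 = INR 30,009,535.23
INR 30,009,535.23 ÷ 58.31 = SGD 514,655.04
Profit = SGD 514,655.04 − SGD 507,000.00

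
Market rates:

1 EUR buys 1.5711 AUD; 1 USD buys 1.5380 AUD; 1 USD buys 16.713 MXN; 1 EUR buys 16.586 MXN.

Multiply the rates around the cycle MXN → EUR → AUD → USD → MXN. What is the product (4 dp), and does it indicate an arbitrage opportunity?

Around MXN → EUR → AUD → USD → MXN: 1 ÷ 16.586 × 1.5711 ÷ 1.5380 × 16.713 = 1.029343
Product > 1; profitable direction is MXN → EUR → AUD → USD → MXN.

1.0293 (arbitrage exists)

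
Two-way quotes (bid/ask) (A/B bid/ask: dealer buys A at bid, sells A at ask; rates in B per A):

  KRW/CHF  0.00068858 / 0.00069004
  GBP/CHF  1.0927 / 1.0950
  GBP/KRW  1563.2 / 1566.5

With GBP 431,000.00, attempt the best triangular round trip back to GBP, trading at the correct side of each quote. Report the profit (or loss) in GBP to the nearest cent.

Net profit: GBP 4,685.94

Best loop GBP → CHF → KRW → GBP:
GBP 431,000.00 × 1.0927 (sell GBP at bid) = CHF 470,953.70
CHF 470,953.70 ÷ 0.00069004 (buy KRW at ask) = KRW 682,502,029
KRW 682,502,029 ÷ 1566.5 (buy GBP at ask) = GBP 435,685.94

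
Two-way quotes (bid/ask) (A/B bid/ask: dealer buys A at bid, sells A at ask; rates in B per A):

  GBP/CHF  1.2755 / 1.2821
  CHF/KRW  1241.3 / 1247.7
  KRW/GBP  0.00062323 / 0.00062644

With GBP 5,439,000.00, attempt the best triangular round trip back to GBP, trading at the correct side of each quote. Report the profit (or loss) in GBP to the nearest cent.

Net result: GBP -11,404.14 (no profitable arbitrage after spreads)

Best loop GBP → KRW → CHF → GBP:
GBP 5,439,000.00 ÷ 0.00062644 (buy KRW at ask) = KRW 8,682,395,760
KRW 8,682,395,760 ÷ 1247.7 (buy CHF at ask) = CHF 6,958,720.65
CHF 6,958,720.65 ÷ 1.2821 (buy GBP at ask) = GBP 5,427,595.86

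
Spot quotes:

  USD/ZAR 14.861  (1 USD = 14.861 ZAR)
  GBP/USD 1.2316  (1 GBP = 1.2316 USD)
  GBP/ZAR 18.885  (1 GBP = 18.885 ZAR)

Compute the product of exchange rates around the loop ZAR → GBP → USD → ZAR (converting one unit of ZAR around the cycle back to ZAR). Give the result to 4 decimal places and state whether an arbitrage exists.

0.9692 (arbitrage exists)

Around ZAR → GBP → USD → ZAR: 1 ÷ 18.885 × 1.2316 × 14.861 = 0.969172
Product < 1; profitable direction is ZAR → USD → GBP → ZAR.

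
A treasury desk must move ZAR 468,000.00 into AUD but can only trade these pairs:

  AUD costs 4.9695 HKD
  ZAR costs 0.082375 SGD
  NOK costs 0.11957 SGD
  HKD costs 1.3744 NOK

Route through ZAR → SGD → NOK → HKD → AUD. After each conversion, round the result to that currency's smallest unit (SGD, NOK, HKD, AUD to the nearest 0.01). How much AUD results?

ZAR 468,000.00 × 0.082375 = SGD 38,551.50
SGD 38,551.50 ÷ 0.11957 = NOK 322,417.83
NOK 322,417.83 ÷ 1.3744 = HKD 234,588.06
HKD 234,588.06 ÷ 4.9695 = AUD 47,205.57

AUD 47,205.57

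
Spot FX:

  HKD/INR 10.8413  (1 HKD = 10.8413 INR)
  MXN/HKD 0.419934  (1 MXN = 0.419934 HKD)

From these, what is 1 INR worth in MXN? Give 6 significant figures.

INR/MXN = 0.219653

1 INR ÷ 10.8413 = 0.0922399 HKD
0.0922399 HKD ÷ 0.419934 = 0.219653 MXN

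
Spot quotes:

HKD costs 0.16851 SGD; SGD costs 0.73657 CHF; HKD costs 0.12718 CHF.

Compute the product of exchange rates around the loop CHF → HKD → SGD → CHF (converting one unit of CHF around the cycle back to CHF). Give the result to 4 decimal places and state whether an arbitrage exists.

Around CHF → HKD → SGD → CHF: 1 ÷ 0.12718 × 0.16851 × 0.73657 = 0.975935
Product < 1; profitable direction is CHF → SGD → HKD → CHF.

0.9759 (arbitrage exists)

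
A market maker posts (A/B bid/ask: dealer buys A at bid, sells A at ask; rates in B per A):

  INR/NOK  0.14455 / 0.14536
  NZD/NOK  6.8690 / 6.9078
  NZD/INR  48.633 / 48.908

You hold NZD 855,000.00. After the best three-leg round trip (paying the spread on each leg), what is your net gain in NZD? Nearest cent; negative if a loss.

Best loop NZD → INR → NOK → NZD:
NZD 855,000.00 × 48.633 (sell NZD at bid) = INR 41,581,215.00
INR 41,581,215.00 × 0.14455 (sell INR at bid) = NOK 6,010,564.63
NOK 6,010,564.63 ÷ 6.9078 (buy NZD at ask) = NZD 870,112.72

Net profit: NZD 15,112.72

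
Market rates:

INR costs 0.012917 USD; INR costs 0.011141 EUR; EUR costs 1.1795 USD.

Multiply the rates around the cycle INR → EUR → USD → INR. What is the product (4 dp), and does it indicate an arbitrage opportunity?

1.0173 (arbitrage exists)

Around INR → EUR → USD → INR: 1 × 0.011141 × 1.1795 ÷ 0.012917 = 1.017327
Product > 1; profitable direction is INR → EUR → USD → INR.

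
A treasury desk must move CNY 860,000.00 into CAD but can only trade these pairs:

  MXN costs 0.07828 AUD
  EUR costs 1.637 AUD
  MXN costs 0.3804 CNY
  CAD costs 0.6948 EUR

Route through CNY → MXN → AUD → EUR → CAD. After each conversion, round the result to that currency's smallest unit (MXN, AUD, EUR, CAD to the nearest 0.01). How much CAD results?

CNY 860,000.00 ÷ 0.3804 = MXN 2,260,778.13
MXN 2,260,778.13 × 0.07828 = AUD 176,973.71
AUD 176,973.71 ÷ 1.637 = EUR 108,108.56
EUR 108,108.56 ÷ 0.6948 = CAD 155,596.66

CAD 155,596.66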